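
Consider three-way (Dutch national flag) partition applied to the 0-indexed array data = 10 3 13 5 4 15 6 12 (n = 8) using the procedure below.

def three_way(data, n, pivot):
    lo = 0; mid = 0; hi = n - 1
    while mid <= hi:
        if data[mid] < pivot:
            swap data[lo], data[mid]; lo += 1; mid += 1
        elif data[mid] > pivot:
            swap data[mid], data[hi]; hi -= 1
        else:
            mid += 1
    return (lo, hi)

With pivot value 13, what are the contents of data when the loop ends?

pivot = 13; lo=0, mid=0, hi=7
data[mid]=10<13: swap data[0],data[0]; lo=1,mid=1 → 10 3 13 5 4 15 6 12
data[mid]=3<13: swap data[1],data[1]; lo=2,mid=2 → 10 3 13 5 4 15 6 12
data[mid]=13=13: mid=3
data[mid]=5<13: swap data[2],data[3]; lo=3,mid=4 → 10 3 5 13 4 15 6 12
data[mid]=4<13: swap data[3],data[4]; lo=4,mid=5 → 10 3 5 4 13 15 6 12
data[mid]=15>13: swap data[5],data[7]; hi=6 → 10 3 5 4 13 12 6 15
data[mid]=12<13: swap data[4],data[5]; lo=5,mid=6 → 10 3 5 4 12 13 6 15
data[mid]=6<13: swap data[5],data[6]; lo=6,mid=7 → 10 3 5 4 12 6 13 15
end: lo=6, hi=6; data = 10 3 5 4 12 6 13 15

10 3 5 4 12 6 13 15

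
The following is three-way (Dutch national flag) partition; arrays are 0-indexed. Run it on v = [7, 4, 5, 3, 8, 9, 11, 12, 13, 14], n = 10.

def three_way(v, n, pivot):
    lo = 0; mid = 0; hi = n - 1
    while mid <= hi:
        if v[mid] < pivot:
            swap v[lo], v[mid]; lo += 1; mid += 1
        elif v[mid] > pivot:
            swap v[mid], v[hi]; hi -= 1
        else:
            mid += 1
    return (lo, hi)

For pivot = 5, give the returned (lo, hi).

lo=0 mid=0 hi=9
7>5: swap(0,9), hi=8 ⇒ [14, 4, 5, 3, 8, 9, 11, 12, 13, 7]
14>5: swap(0,8), hi=7 ⇒ [13, 4, 5, 3, 8, 9, 11, 12, 14, 7]
13>5: swap(0,7), hi=6 ⇒ [12, 4, 5, 3, 8, 9, 11, 13, 14, 7]
12>5: swap(0,6), hi=5 ⇒ [11, 4, 5, 3, 8, 9, 12, 13, 14, 7]
11>5: swap(0,5), hi=4 ⇒ [9, 4, 5, 3, 8, 11, 12, 13, 14, 7]
9>5: swap(0,4), hi=3 ⇒ [8, 4, 5, 3, 9, 11, 12, 13, 14, 7]
8>5: swap(0,3), hi=2 ⇒ [3, 4, 5, 8, 9, 11, 12, 13, 14, 7]
3<5: swap(0,0), lo=1 mid=1 ⇒ [3, 4, 5, 8, 9, 11, 12, 13, 14, 7]
4<5: swap(1,1), lo=2 mid=2 ⇒ [3, 4, 5, 8, 9, 11, 12, 13, 14, 7]
5=5: mid=3
done. lo=2 hi=2; v=[3, 4, 5, 8, 9, 11, 12, 13, 14, 7]

(2, 2)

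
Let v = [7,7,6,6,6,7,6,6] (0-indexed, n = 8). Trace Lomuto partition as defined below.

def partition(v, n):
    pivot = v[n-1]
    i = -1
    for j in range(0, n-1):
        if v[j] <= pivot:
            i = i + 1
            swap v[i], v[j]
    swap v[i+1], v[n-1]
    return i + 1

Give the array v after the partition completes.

[6,6,6,6,6,7,7,7]

pivot = v[7] = 6; i = -1
j=0: v[0]=7 > 6 → no swap
j=1: v[1]=7 > 6 → no swap
j=2: v[2]=6 ≤ 6 → i=0, swap v[0],v[2] → [6,7,7,6,6,7,6,6]
j=3: v[3]=6 ≤ 6 → i=1, swap v[1],v[3] → [6,6,7,7,6,7,6,6]
j=4: v[4]=6 ≤ 6 → i=2, swap v[2],v[4] → [6,6,6,7,7,7,6,6]
j=5: v[5]=7 > 6 → no swap
j=6: v[6]=6 ≤ 6 → i=3, swap v[3],v[6] → [6,6,6,6,7,7,7,6]
final swap v[4],v[7] → [6,6,6,6,6,7,7,7]; return 4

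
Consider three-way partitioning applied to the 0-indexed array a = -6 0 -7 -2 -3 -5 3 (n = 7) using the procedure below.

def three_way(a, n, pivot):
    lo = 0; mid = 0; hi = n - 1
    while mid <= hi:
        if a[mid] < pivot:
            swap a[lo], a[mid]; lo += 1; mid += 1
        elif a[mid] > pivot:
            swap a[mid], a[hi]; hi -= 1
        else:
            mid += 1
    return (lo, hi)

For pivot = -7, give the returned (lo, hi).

(0, 0)

lo=0 mid=0 hi=6
-6>-7: swap(0,6), hi=5 ⇒ 3 0 -7 -2 -3 -5 -6
3>-7: swap(0,5), hi=4 ⇒ -5 0 -7 -2 -3 3 -6
-5>-7: swap(0,4), hi=3 ⇒ -3 0 -7 -2 -5 3 -6
-3>-7: swap(0,3), hi=2 ⇒ -2 0 -7 -3 -5 3 -6
-2>-7: swap(0,2), hi=1 ⇒ -7 0 -2 -3 -5 3 -6
-7=-7: mid=1
0>-7: swap(1,1), hi=0 ⇒ -7 0 -2 -3 -5 3 -6
done. lo=0 hi=0; a=-7 0 -2 -3 -5 3 -6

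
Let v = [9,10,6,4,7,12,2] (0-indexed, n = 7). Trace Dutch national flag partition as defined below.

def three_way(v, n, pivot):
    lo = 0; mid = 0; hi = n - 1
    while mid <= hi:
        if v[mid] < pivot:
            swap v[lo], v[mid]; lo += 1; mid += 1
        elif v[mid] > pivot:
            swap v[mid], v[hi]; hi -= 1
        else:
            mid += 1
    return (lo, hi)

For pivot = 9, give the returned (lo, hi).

lo=0 mid=0 hi=6
9=9: mid=1
10>9: swap(1,6), hi=5 ⇒ [9,2,6,4,7,12,10]
2<9: swap(0,1), lo=1 mid=2 ⇒ [2,9,6,4,7,12,10]
6<9: swap(1,2), lo=2 mid=3 ⇒ [2,6,9,4,7,12,10]
4<9: swap(2,3), lo=3 mid=4 ⇒ [2,6,4,9,7,12,10]
7<9: swap(3,4), lo=4 mid=5 ⇒ [2,6,4,7,9,12,10]
12>9: swap(5,5), hi=4 ⇒ [2,6,4,7,9,12,10]
done. lo=4 hi=4; v=[2,6,4,7,9,12,10]

(4, 4)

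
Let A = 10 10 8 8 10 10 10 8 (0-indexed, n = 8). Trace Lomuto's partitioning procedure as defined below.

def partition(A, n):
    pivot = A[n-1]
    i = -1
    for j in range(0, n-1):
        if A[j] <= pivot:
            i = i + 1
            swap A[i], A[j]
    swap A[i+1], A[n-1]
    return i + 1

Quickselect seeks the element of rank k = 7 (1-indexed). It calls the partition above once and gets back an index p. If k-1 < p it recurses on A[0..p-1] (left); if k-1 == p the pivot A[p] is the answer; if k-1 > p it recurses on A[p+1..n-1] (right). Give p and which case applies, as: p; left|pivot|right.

2; right

pivot = A[7] = 8; i = -1
j=0: A[0]=10 > 8 → no swap
j=1: A[1]=10 > 8 → no swap
j=2: A[2]=8 ≤ 8 → i=0, swap A[0],A[2] → 8 10 10 8 10 10 10 8
j=3: A[3]=8 ≤ 8 → i=1, swap A[1],A[3] → 8 8 10 10 10 10 10 8
j=4: A[4]=10 > 8 → no swap
j=5: A[5]=10 > 8 → no swap
j=6: A[6]=10 > 8 → no swap
final swap A[2],A[7] → 8 8 8 10 10 10 10 10; return 2
p = 2; k-1 = 6 > 2 ⇒ right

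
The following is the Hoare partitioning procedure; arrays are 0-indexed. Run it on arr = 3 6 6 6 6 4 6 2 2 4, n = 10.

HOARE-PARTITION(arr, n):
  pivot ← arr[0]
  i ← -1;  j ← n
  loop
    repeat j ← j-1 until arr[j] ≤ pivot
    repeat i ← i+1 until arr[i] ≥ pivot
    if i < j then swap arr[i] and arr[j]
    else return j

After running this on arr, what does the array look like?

2 2 6 6 6 4 6 6 3 4

pivot = arr[0] = 3; i = -1, j = 10
j→8 (arr[8]=2≤3), i→0 (arr[0]=3≥3); i<j, swap → 2 6 6 6 6 4 6 2 3 4
j→7 (arr[7]=2≤3), i→1 (arr[1]=6≥3); i<j, swap → 2 2 6 6 6 4 6 6 3 4
j→1, i→2; i≥j, return j=1. arr = 2 2 6 6 6 4 6 6 3 4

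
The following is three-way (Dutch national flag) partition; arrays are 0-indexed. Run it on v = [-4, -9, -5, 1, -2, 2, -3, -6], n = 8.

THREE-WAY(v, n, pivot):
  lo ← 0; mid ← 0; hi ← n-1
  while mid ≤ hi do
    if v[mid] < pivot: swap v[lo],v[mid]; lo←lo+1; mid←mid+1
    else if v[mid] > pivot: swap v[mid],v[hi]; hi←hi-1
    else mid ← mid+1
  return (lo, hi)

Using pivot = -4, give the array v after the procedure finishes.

[-9, -5, -6, -4, 2, -3, -2, 1]

lo=0 mid=0 hi=7
-4=-4: mid=1
-9<-4: swap(0,1), lo=1 mid=2 ⇒ [-9, -4, -5, 1, -2, 2, -3, -6]
-5<-4: swap(1,2), lo=2 mid=3 ⇒ [-9, -5, -4, 1, -2, 2, -3, -6]
1>-4: swap(3,7), hi=6 ⇒ [-9, -5, -4, -6, -2, 2, -3, 1]
-6<-4: swap(2,3), lo=3 mid=4 ⇒ [-9, -5, -6, -4, -2, 2, -3, 1]
-2>-4: swap(4,6), hi=5 ⇒ [-9, -5, -6, -4, -3, 2, -2, 1]
-3>-4: swap(4,5), hi=4 ⇒ [-9, -5, -6, -4, 2, -3, -2, 1]
2>-4: swap(4,4), hi=3 ⇒ [-9, -5, -6, -4, 2, -3, -2, 1]
done. lo=3 hi=3; v=[-9, -5, -6, -4, 2, -3, -2, 1]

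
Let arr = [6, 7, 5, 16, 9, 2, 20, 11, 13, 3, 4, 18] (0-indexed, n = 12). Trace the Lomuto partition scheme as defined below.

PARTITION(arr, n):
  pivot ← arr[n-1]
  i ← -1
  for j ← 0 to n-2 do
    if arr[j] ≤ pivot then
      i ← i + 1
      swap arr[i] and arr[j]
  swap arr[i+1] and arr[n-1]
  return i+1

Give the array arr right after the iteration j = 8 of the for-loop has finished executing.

[6, 7, 5, 16, 9, 2, 11, 13, 20, 3, 4, 18]

pivot=18, i=-1
j=0: 6≤18, i=0, swap(0,0) ⇒ [6, 7, 5, 16, 9, 2, 20, 11, 13, 3, 4, 18]
j=1: 7≤18, i=1, swap(1,1) ⇒ [6, 7, 5, 16, 9, 2, 20, 11, 13, 3, 4, 18]
j=2: 5≤18, i=2, swap(2,2) ⇒ [6, 7, 5, 16, 9, 2, 20, 11, 13, 3, 4, 18]
j=3: 16≤18, i=3, swap(3,3) ⇒ [6, 7, 5, 16, 9, 2, 20, 11, 13, 3, 4, 18]
j=4: 9≤18, i=4, swap(4,4) ⇒ [6, 7, 5, 16, 9, 2, 20, 11, 13, 3, 4, 18]
j=5: 2≤18, i=5, swap(5,5) ⇒ [6, 7, 5, 16, 9, 2, 20, 11, 13, 3, 4, 18]
j=6: 20>18, skip
j=7: 11≤18, i=6, swap(6,7) ⇒ [6, 7, 5, 16, 9, 2, 11, 20, 13, 3, 4, 18]
j=8: 13≤18, i=7, swap(7,8) ⇒ [6, 7, 5, 16, 9, 2, 11, 13, 20, 3, 4, 18]
(after j=8) arr = [6, 7, 5, 16, 9, 2, 11, 13, 20, 3, 4, 18]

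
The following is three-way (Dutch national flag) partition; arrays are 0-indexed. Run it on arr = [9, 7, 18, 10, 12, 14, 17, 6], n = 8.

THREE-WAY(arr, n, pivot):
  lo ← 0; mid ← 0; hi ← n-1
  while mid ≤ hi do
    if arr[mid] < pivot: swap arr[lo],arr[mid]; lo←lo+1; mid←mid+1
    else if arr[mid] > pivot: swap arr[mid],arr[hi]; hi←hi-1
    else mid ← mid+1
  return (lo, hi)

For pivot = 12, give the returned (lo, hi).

pivot = 12; lo=0, mid=0, hi=7
arr[mid]=9<12: swap arr[0],arr[0]; lo=1,mid=1 → [9, 7, 18, 10, 12, 14, 17, 6]
arr[mid]=7<12: swap arr[1],arr[1]; lo=2,mid=2 → [9, 7, 18, 10, 12, 14, 17, 6]
arr[mid]=18>12: swap arr[2],arr[7]; hi=6 → [9, 7, 6, 10, 12, 14, 17, 18]
arr[mid]=6<12: swap arr[2],arr[2]; lo=3,mid=3 → [9, 7, 6, 10, 12, 14, 17, 18]
arr[mid]=10<12: swap arr[3],arr[3]; lo=4,mid=4 → [9, 7, 6, 10, 12, 14, 17, 18]
arr[mid]=12=12: mid=5
arr[mid]=14>12: swap arr[5],arr[6]; hi=5 → [9, 7, 6, 10, 12, 17, 14, 18]
arr[mid]=17>12: swap arr[5],arr[5]; hi=4 → [9, 7, 6, 10, 12, 17, 14, 18]
end: lo=4, hi=4; arr = [9, 7, 6, 10, 12, 17, 14, 18]

(4, 4)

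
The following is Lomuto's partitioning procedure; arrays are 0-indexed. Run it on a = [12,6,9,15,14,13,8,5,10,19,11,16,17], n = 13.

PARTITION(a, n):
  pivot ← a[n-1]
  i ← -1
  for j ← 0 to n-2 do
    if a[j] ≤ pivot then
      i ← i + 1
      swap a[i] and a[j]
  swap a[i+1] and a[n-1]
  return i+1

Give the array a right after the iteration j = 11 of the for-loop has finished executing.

[12,6,9,15,14,13,8,5,10,11,16,19,17]

pivot = a[12] = 17; i = -1
j=0: a[0]=12 ≤ 17 → i=0, swap a[0],a[0] (no change) → [12,6,9,15,14,13,8,5,10,19,11,16,17]
j=1: a[1]=6 ≤ 17 → i=1, swap a[1],a[1] (no change) → [12,6,9,15,14,13,8,5,10,19,11,16,17]
j=2: a[2]=9 ≤ 17 → i=2, swap a[2],a[2] (no change) → [12,6,9,15,14,13,8,5,10,19,11,16,17]
j=3: a[3]=15 ≤ 17 → i=3, swap a[3],a[3] (no change) → [12,6,9,15,14,13,8,5,10,19,11,16,17]
j=4: a[4]=14 ≤ 17 → i=4, swap a[4],a[4] (no change) → [12,6,9,15,14,13,8,5,10,19,11,16,17]
j=5: a[5]=13 ≤ 17 → i=5, swap a[5],a[5] (no change) → [12,6,9,15,14,13,8,5,10,19,11,16,17]
j=6: a[6]=8 ≤ 17 → i=6, swap a[6],a[6] (no change) → [12,6,9,15,14,13,8,5,10,19,11,16,17]
j=7: a[7]=5 ≤ 17 → i=7, swap a[7],a[7] (no change) → [12,6,9,15,14,13,8,5,10,19,11,16,17]
j=8: a[8]=10 ≤ 17 → i=8, swap a[8],a[8] (no change) → [12,6,9,15,14,13,8,5,10,19,11,16,17]
j=9: a[9]=19 > 17 → no swap
j=10: a[10]=11 ≤ 17 → i=9, swap a[9],a[10] → [12,6,9,15,14,13,8,5,10,11,19,16,17]
j=11: a[11]=16 ≤ 17 → i=10, swap a[10],a[11] → [12,6,9,15,14,13,8,5,10,11,16,19,17]
(after j=11) a = [12,6,9,15,14,13,8,5,10,11,16,19,17]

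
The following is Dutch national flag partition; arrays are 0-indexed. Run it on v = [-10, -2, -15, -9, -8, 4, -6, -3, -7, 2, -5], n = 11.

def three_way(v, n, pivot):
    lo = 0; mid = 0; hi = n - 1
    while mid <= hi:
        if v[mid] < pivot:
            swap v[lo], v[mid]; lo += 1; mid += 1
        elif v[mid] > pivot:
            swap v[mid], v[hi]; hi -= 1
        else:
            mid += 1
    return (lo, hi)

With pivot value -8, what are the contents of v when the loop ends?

lo=0 mid=0 hi=10
-10<-8: swap(0,0), lo=1 mid=1 ⇒ [-10, -2, -15, -9, -8, 4, -6, -3, -7, 2, -5]
-2>-8: swap(1,10), hi=9 ⇒ [-10, -5, -15, -9, -8, 4, -6, -3, -7, 2, -2]
-5>-8: swap(1,9), hi=8 ⇒ [-10, 2, -15, -9, -8, 4, -6, -3, -7, -5, -2]
2>-8: swap(1,8), hi=7 ⇒ [-10, -7, -15, -9, -8, 4, -6, -3, 2, -5, -2]
-7>-8: swap(1,7), hi=6 ⇒ [-10, -3, -15, -9, -8, 4, -6, -7, 2, -5, -2]
-3>-8: swap(1,6), hi=5 ⇒ [-10, -6, -15, -9, -8, 4, -3, -7, 2, -5, -2]
-6>-8: swap(1,5), hi=4 ⇒ [-10, 4, -15, -9, -8, -6, -3, -7, 2, -5, -2]
4>-8: swap(1,4), hi=3 ⇒ [-10, -8, -15, -9, 4, -6, -3, -7, 2, -5, -2]
-8=-8: mid=2
-15<-8: swap(1,2), lo=2 mid=3 ⇒ [-10, -15, -8, -9, 4, -6, -3, -7, 2, -5, -2]
-9<-8: swap(2,3), lo=3 mid=4 ⇒ [-10, -15, -9, -8, 4, -6, -3, -7, 2, -5, -2]
done. lo=3 hi=3; v=[-10, -15, -9, -8, 4, -6, -3, -7, 2, -5, -2]

[-10, -15, -9, -8, 4, -6, -3, -7, 2, -5, -2]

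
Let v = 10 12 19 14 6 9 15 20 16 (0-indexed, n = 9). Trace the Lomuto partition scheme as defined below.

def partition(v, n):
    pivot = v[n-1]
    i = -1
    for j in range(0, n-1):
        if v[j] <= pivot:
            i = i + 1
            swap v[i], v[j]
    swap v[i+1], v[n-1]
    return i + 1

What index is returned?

6

pivot = v[8] = 16; i = -1
j=0: v[0]=10 ≤ 16 → i=0, swap v[0],v[0] (no change) → 10 12 19 14 6 9 15 20 16
j=1: v[1]=12 ≤ 16 → i=1, swap v[1],v[1] (no change) → 10 12 19 14 6 9 15 20 16
j=2: v[2]=19 > 16 → no swap
j=3: v[3]=14 ≤ 16 → i=2, swap v[2],v[3] → 10 12 14 19 6 9 15 20 16
j=4: v[4]=6 ≤ 16 → i=3, swap v[3],v[4] → 10 12 14 6 19 9 15 20 16
j=5: v[5]=9 ≤ 16 → i=4, swap v[4],v[5] → 10 12 14 6 9 19 15 20 16
j=6: v[6]=15 ≤ 16 → i=5, swap v[5],v[6] → 10 12 14 6 9 15 19 20 16
j=7: v[7]=20 > 16 → no swap
final swap v[6],v[8] → 10 12 14 6 9 15 16 20 19; return 6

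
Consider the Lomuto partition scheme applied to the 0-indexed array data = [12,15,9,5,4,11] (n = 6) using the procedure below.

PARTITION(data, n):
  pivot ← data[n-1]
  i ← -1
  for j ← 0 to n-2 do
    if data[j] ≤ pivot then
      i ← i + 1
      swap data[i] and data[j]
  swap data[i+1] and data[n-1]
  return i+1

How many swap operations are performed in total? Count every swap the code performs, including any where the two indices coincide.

pivot=11, i=-1
j=0: 12>11, skip
j=1: 15>11, skip
j=2: 9≤11, i=0, swap(0,2) ⇒ [9,15,12,5,4,11]
j=3: 5≤11, i=1, swap(1,3) ⇒ [9,5,12,15,4,11]
j=4: 4≤11, i=2, swap(2,4) ⇒ [9,5,4,15,12,11]
swap(3,5) ⇒ [9,5,4,11,12,15]; return 3

4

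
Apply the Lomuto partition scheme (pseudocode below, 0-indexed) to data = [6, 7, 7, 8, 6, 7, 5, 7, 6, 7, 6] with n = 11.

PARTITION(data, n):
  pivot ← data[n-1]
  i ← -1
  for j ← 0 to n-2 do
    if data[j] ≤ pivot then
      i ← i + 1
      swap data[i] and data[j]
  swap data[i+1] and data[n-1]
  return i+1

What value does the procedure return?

pivot=6, i=-1
j=0: 6≤6, i=0, swap(0,0) ⇒ [6, 7, 7, 8, 6, 7, 5, 7, 6, 7, 6]
j=1: 7>6, skip
j=2: 7>6, skip
j=3: 8>6, skip
j=4: 6≤6, i=1, swap(1,4) ⇒ [6, 6, 7, 8, 7, 7, 5, 7, 6, 7, 6]
j=5: 7>6, skip
j=6: 5≤6, i=2, swap(2,6) ⇒ [6, 6, 5, 8, 7, 7, 7, 7, 6, 7, 6]
j=7: 7>6, skip
j=8: 6≤6, i=3, swap(3,8) ⇒ [6, 6, 5, 6, 7, 7, 7, 7, 8, 7, 6]
j=9: 7>6, skip
swap(4,10) ⇒ [6, 6, 5, 6, 6, 7, 7, 7, 8, 7, 7]; return 4

4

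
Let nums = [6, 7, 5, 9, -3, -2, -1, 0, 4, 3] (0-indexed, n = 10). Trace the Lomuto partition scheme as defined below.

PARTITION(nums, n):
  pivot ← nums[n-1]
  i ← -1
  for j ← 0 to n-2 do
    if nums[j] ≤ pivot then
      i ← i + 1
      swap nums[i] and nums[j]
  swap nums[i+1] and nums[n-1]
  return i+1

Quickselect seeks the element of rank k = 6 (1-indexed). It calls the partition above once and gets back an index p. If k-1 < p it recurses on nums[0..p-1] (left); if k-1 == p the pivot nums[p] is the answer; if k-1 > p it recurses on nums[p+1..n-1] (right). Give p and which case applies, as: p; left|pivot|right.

4; right

pivot = nums[9] = 3; i = -1
j=0: nums[0]=6 > 3 → no swap
j=1: nums[1]=7 > 3 → no swap
j=2: nums[2]=5 > 3 → no swap
j=3: nums[3]=9 > 3 → no swap
j=4: nums[4]=-3 ≤ 3 → i=0, swap nums[0],nums[4] → [-3, 7, 5, 9, 6, -2, -1, 0, 4, 3]
j=5: nums[5]=-2 ≤ 3 → i=1, swap nums[1],nums[5] → [-3, -2, 5, 9, 6, 7, -1, 0, 4, 3]
j=6: nums[6]=-1 ≤ 3 → i=2, swap nums[2],nums[6] → [-3, -2, -1, 9, 6, 7, 5, 0, 4, 3]
j=7: nums[7]=0 ≤ 3 → i=3, swap nums[3],nums[7] → [-3, -2, -1, 0, 6, 7, 5, 9, 4, 3]
j=8: nums[8]=4 > 3 → no swap
final swap nums[4],nums[9] → [-3, -2, -1, 0, 3, 7, 5, 9, 4, 6]; return 4
p = 4; k-1 = 5 > 4 ⇒ right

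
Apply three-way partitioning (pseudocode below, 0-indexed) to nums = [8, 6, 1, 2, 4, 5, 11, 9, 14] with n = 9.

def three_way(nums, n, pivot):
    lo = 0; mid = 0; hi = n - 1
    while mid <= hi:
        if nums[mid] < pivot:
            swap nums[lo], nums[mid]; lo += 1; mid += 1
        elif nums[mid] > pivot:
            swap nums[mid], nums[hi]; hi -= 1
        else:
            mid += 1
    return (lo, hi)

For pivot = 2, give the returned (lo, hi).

(1, 1)

lo=0 mid=0 hi=8
8>2: swap(0,8), hi=7 ⇒ [14, 6, 1, 2, 4, 5, 11, 9, 8]
14>2: swap(0,7), hi=6 ⇒ [9, 6, 1, 2, 4, 5, 11, 14, 8]
9>2: swap(0,6), hi=5 ⇒ [11, 6, 1, 2, 4, 5, 9, 14, 8]
11>2: swap(0,5), hi=4 ⇒ [5, 6, 1, 2, 4, 11, 9, 14, 8]
5>2: swap(0,4), hi=3 ⇒ [4, 6, 1, 2, 5, 11, 9, 14, 8]
4>2: swap(0,3), hi=2 ⇒ [2, 6, 1, 4, 5, 11, 9, 14, 8]
2=2: mid=1
6>2: swap(1,2), hi=1 ⇒ [2, 1, 6, 4, 5, 11, 9, 14, 8]
1<2: swap(0,1), lo=1 mid=2 ⇒ [1, 2, 6, 4, 5, 11, 9, 14, 8]
done. lo=1 hi=1; nums=[1, 2, 6, 4, 5, 11, 9, 14, 8]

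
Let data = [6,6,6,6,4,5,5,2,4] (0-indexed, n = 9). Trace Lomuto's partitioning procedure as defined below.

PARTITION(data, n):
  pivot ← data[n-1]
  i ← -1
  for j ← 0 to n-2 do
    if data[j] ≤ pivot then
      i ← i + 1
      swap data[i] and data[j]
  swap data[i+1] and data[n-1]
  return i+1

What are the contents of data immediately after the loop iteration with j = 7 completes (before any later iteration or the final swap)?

[4,2,6,6,6,5,5,6,4]

pivot = data[8] = 4; i = -1
j=0: data[0]=6 > 4 → no swap
j=1: data[1]=6 > 4 → no swap
j=2: data[2]=6 > 4 → no swap
j=3: data[3]=6 > 4 → no swap
j=4: data[4]=4 ≤ 4 → i=0, swap data[0],data[4] → [4,6,6,6,6,5,5,2,4]
j=5: data[5]=5 > 4 → no swap
j=6: data[6]=5 > 4 → no swap
j=7: data[7]=2 ≤ 4 → i=1, swap data[1],data[7] → [4,2,6,6,6,5,5,6,4]
(after j=7) data = [4,2,6,6,6,5,5,6,4]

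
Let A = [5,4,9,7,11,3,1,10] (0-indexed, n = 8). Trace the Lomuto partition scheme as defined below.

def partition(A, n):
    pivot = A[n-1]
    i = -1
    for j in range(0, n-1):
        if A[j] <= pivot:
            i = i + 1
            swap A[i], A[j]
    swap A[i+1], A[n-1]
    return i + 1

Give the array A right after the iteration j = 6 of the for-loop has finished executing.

[5,4,9,7,3,1,11,10]

pivot=10, i=-1
j=0: 5≤10, i=0, swap(0,0) ⇒ [5,4,9,7,11,3,1,10]
j=1: 4≤10, i=1, swap(1,1) ⇒ [5,4,9,7,11,3,1,10]
j=2: 9≤10, i=2, swap(2,2) ⇒ [5,4,9,7,11,3,1,10]
j=3: 7≤10, i=3, swap(3,3) ⇒ [5,4,9,7,11,3,1,10]
j=4: 11>10, skip
j=5: 3≤10, i=4, swap(4,5) ⇒ [5,4,9,7,3,11,1,10]
j=6: 1≤10, i=5, swap(5,6) ⇒ [5,4,9,7,3,1,11,10]
(after j=6) A = [5,4,9,7,3,1,11,10]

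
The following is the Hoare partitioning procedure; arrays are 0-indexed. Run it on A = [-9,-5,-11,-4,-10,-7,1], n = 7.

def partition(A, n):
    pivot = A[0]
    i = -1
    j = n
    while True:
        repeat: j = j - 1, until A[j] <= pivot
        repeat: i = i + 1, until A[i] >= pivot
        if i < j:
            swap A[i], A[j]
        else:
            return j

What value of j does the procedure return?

pivot=-9
j stops at 4 (-10), i stops at 0 (-9); swap ⇒ [-10,-5,-11,-4,-9,-7,1]
j stops at 2 (-11), i stops at 1 (-5); swap ⇒ [-10,-11,-5,-4,-9,-7,1]
j stops at 1, i stops at 2; i≥j ⇒ return 1. A=[-10,-11,-5,-4,-9,-7,1]

1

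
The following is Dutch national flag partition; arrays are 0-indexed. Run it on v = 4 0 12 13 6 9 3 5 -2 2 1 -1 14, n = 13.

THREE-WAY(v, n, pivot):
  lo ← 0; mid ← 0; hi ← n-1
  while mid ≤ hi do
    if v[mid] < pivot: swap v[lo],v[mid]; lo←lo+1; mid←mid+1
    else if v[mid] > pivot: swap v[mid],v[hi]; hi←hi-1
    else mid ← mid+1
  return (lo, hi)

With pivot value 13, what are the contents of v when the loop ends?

4 0 12 6 9 3 5 -2 2 1 -1 13 14

pivot = 13; lo=0, mid=0, hi=12
v[mid]=4<13: swap v[0],v[0]; lo=1,mid=1 → 4 0 12 13 6 9 3 5 -2 2 1 -1 14
v[mid]=0<13: swap v[1],v[1]; lo=2,mid=2 → 4 0 12 13 6 9 3 5 -2 2 1 -1 14
v[mid]=12<13: swap v[2],v[2]; lo=3,mid=3 → 4 0 12 13 6 9 3 5 -2 2 1 -1 14
v[mid]=13=13: mid=4
v[mid]=6<13: swap v[3],v[4]; lo=4,mid=5 → 4 0 12 6 13 9 3 5 -2 2 1 -1 14
v[mid]=9<13: swap v[4],v[5]; lo=5,mid=6 → 4 0 12 6 9 13 3 5 -2 2 1 -1 14
v[mid]=3<13: swap v[5],v[6]; lo=6,mid=7 → 4 0 12 6 9 3 13 5 -2 2 1 -1 14
v[mid]=5<13: swap v[6],v[7]; lo=7,mid=8 → 4 0 12 6 9 3 5 13 -2 2 1 -1 14
v[mid]=-2<13: swap v[7],v[8]; lo=8,mid=9 → 4 0 12 6 9 3 5 -2 13 2 1 -1 14
v[mid]=2<13: swap v[8],v[9]; lo=9,mid=10 → 4 0 12 6 9 3 5 -2 2 13 1 -1 14
v[mid]=1<13: swap v[9],v[10]; lo=10,mid=11 → 4 0 12 6 9 3 5 -2 2 1 13 -1 14
v[mid]=-1<13: swap v[10],v[11]; lo=11,mid=12 → 4 0 12 6 9 3 5 -2 2 1 -1 13 14
v[mid]=14>13: swap v[12],v[12]; hi=11 → 4 0 12 6 9 3 5 -2 2 1 -1 13 14
end: lo=11, hi=11; v = 4 0 12 6 9 3 5 -2 2 1 -1 13 14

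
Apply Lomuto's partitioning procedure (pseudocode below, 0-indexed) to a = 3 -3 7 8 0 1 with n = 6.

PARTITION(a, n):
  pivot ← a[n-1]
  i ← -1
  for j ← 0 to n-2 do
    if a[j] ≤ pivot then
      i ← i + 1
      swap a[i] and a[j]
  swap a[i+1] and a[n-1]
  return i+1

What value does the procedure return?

2

pivot = a[5] = 1; i = -1
j=0: a[0]=3 > 1 → no swap
j=1: a[1]=-3 ≤ 1 → i=0, swap a[0],a[1] → -3 3 7 8 0 1
j=2: a[2]=7 > 1 → no swap
j=3: a[3]=8 > 1 → no swap
j=4: a[4]=0 ≤ 1 → i=1, swap a[1],a[4] → -3 0 7 8 3 1
final swap a[2],a[5] → -3 0 1 8 3 7; return 2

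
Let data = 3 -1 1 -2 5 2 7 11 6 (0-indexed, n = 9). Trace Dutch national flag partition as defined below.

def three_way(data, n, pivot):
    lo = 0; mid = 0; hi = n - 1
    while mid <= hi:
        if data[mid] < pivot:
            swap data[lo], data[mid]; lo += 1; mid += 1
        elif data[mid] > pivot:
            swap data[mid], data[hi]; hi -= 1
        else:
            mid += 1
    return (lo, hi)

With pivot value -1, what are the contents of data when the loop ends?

-2 -1 1 5 2 7 11 6 3

pivot = -1; lo=0, mid=0, hi=8
data[mid]=3>-1: swap data[0],data[8]; hi=7 → 6 -1 1 -2 5 2 7 11 3
data[mid]=6>-1: swap data[0],data[7]; hi=6 → 11 -1 1 -2 5 2 7 6 3
data[mid]=11>-1: swap data[0],data[6]; hi=5 → 7 -1 1 -2 5 2 11 6 3
data[mid]=7>-1: swap data[0],data[5]; hi=4 → 2 -1 1 -2 5 7 11 6 3
data[mid]=2>-1: swap data[0],data[4]; hi=3 → 5 -1 1 -2 2 7 11 6 3
data[mid]=5>-1: swap data[0],data[3]; hi=2 → -2 -1 1 5 2 7 11 6 3
data[mid]=-2<-1: swap data[0],data[0]; lo=1,mid=1 → -2 -1 1 5 2 7 11 6 3
data[mid]=-1=-1: mid=2
data[mid]=1>-1: swap data[2],data[2]; hi=1 → -2 -1 1 5 2 7 11 6 3
end: lo=1, hi=1; data = -2 -1 1 5 2 7 11 6 3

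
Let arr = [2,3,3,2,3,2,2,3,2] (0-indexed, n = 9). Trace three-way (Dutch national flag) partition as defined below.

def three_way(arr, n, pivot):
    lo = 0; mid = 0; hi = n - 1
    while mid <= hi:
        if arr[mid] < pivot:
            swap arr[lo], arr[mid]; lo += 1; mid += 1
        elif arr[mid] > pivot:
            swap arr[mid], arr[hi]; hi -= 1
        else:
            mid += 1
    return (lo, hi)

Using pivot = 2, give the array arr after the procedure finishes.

pivot = 2; lo=0, mid=0, hi=8
arr[mid]=2=2: mid=1
arr[mid]=3>2: swap arr[1],arr[8]; hi=7 → [2,2,3,2,3,2,2,3,3]
arr[mid]=2=2: mid=2
arr[mid]=3>2: swap arr[2],arr[7]; hi=6 → [2,2,3,2,3,2,2,3,3]
arr[mid]=3>2: swap arr[2],arr[6]; hi=5 → [2,2,2,2,3,2,3,3,3]
arr[mid]=2=2: mid=3
arr[mid]=2=2: mid=4
arr[mid]=3>2: swap arr[4],arr[5]; hi=4 → [2,2,2,2,2,3,3,3,3]
arr[mid]=2=2: mid=5
end: lo=0, hi=4; arr = [2,2,2,2,2,3,3,3,3]

[2,2,2,2,2,3,3,3,3]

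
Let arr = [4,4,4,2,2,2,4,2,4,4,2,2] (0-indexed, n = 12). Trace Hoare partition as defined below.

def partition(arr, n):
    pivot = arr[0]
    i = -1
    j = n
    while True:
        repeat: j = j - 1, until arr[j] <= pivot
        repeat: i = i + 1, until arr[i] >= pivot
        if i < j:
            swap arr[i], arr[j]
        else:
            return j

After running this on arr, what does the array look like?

[2,2,4,2,2,2,4,2,4,4,4,4]

pivot=4
j stops at 11 (2), i stops at 0 (4); swap ⇒ [2,4,4,2,2,2,4,2,4,4,2,4]
j stops at 10 (2), i stops at 1 (4); swap ⇒ [2,2,4,2,2,2,4,2,4,4,4,4]
j stops at 9 (4), i stops at 2 (4); swap ⇒ [2,2,4,2,2,2,4,2,4,4,4,4]
j stops at 8 (4), i stops at 6 (4); swap ⇒ [2,2,4,2,2,2,4,2,4,4,4,4]
j stops at 7, i stops at 8; i≥j ⇒ return 7. arr=[2,2,4,2,2,2,4,2,4,4,4,4]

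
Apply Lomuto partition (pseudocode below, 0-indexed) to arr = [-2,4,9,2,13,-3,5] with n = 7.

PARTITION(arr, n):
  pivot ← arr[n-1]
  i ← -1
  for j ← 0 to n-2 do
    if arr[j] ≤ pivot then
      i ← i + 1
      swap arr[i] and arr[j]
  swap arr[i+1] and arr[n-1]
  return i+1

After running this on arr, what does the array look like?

[-2,4,2,-3,5,9,13]

pivot = arr[6] = 5; i = -1
j=0: arr[0]=-2 ≤ 5 → i=0, swap arr[0],arr[0] (no change) → [-2,4,9,2,13,-3,5]
j=1: arr[1]=4 ≤ 5 → i=1, swap arr[1],arr[1] (no change) → [-2,4,9,2,13,-3,5]
j=2: arr[2]=9 > 5 → no swap
j=3: arr[3]=2 ≤ 5 → i=2, swap arr[2],arr[3] → [-2,4,2,9,13,-3,5]
j=4: arr[4]=13 > 5 → no swap
j=5: arr[5]=-3 ≤ 5 → i=3, swap arr[3],arr[5] → [-2,4,2,-3,13,9,5]
final swap arr[4],arr[6] → [-2,4,2,-3,5,9,13]; return 4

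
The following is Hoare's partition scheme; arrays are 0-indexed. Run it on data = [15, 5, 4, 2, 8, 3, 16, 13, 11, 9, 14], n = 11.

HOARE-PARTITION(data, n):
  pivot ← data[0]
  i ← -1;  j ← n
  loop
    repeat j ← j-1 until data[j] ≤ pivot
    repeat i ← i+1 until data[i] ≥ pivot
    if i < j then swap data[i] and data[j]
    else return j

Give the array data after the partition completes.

pivot = data[0] = 15; i = -1, j = 11
j→10 (data[10]=14≤15), i→0 (data[0]=15≥15); i<j, swap → [14, 5, 4, 2, 8, 3, 16, 13, 11, 9, 15]
j→9 (data[9]=9≤15), i→6 (data[6]=16≥15); i<j, swap → [14, 5, 4, 2, 8, 3, 9, 13, 11, 16, 15]
j→8, i→9; i≥j, return j=8. data = [14, 5, 4, 2, 8, 3, 9, 13, 11, 16, 15]

[14, 5, 4, 2, 8, 3, 9, 13, 11, 16, 15]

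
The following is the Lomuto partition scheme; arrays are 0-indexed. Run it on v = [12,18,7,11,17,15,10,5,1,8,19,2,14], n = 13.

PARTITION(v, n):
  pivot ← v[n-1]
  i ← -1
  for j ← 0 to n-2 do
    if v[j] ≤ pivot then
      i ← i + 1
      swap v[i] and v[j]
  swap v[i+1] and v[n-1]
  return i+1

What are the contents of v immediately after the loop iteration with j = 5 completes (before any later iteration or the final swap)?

[12,7,11,18,17,15,10,5,1,8,19,2,14]

pivot = v[12] = 14; i = -1
j=0: v[0]=12 ≤ 14 → i=0, swap v[0],v[0] (no change) → [12,18,7,11,17,15,10,5,1,8,19,2,14]
j=1: v[1]=18 > 14 → no swap
j=2: v[2]=7 ≤ 14 → i=1, swap v[1],v[2] → [12,7,18,11,17,15,10,5,1,8,19,2,14]
j=3: v[3]=11 ≤ 14 → i=2, swap v[2],v[3] → [12,7,11,18,17,15,10,5,1,8,19,2,14]
j=4: v[4]=17 > 14 → no swap
j=5: v[5]=15 > 14 → no swap
(after j=5) v = [12,7,11,18,17,15,10,5,1,8,19,2,14]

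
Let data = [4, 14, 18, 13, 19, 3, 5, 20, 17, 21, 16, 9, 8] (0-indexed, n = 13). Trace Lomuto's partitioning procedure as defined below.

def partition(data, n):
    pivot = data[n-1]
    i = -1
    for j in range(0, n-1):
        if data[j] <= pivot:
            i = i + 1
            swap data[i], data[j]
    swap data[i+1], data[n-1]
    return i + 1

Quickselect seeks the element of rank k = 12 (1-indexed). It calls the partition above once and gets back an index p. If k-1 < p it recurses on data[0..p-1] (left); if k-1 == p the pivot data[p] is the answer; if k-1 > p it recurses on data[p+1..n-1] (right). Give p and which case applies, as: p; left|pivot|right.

pivot = data[12] = 8; i = -1
j=0: data[0]=4 ≤ 8 → i=0, swap data[0],data[0] (no change) → [4, 14, 18, 13, 19, 3, 5, 20, 17, 21, 16, 9, 8]
j=1: data[1]=14 > 8 → no swap
j=2: data[2]=18 > 8 → no swap
j=3: data[3]=13 > 8 → no swap
j=4: data[4]=19 > 8 → no swap
j=5: data[5]=3 ≤ 8 → i=1, swap data[1],data[5] → [4, 3, 18, 13, 19, 14, 5, 20, 17, 21, 16, 9, 8]
j=6: data[6]=5 ≤ 8 → i=2, swap data[2],data[6] → [4, 3, 5, 13, 19, 14, 18, 20, 17, 21, 16, 9, 8]
j=7: data[7]=20 > 8 → no swap
j=8: data[8]=17 > 8 → no swap
j=9: data[9]=21 > 8 → no swap
j=10: data[10]=16 > 8 → no swap
j=11: data[11]=9 > 8 → no swap
final swap data[3],data[12] → [4, 3, 5, 8, 19, 14, 18, 20, 17, 21, 16, 9, 13]; return 3
p = 3; k-1 = 11 > 3 ⇒ right

3; right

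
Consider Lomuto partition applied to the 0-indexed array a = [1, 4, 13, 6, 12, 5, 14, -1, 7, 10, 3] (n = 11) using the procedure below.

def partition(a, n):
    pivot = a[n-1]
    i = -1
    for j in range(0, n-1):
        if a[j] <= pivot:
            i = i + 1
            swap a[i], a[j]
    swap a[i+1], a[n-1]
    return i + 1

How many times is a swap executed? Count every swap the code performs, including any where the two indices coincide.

pivot=3, i=-1
j=0: 1≤3, i=0, swap(0,0) ⇒ [1, 4, 13, 6, 12, 5, 14, -1, 7, 10, 3]
j=1: 4>3, skip
j=2: 13>3, skip
j=3: 6>3, skip
j=4: 12>3, skip
j=5: 5>3, skip
j=6: 14>3, skip
j=7: -1≤3, i=1, swap(1,7) ⇒ [1, -1, 13, 6, 12, 5, 14, 4, 7, 10, 3]
j=8: 7>3, skip
j=9: 10>3, skip
swap(2,10) ⇒ [1, -1, 3, 6, 12, 5, 14, 4, 7, 10, 13]; return 2

3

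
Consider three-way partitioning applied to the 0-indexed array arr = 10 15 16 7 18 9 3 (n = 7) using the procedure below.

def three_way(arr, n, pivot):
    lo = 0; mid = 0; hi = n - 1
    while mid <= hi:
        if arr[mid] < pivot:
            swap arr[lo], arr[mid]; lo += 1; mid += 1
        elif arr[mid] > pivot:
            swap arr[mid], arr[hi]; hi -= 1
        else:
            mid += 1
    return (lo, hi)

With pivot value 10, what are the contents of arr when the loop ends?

3 9 7 10 18 16 15

pivot = 10; lo=0, mid=0, hi=6
arr[mid]=10=10: mid=1
arr[mid]=15>10: swap arr[1],arr[6]; hi=5 → 10 3 16 7 18 9 15
arr[mid]=3<10: swap arr[0],arr[1]; lo=1,mid=2 → 3 10 16 7 18 9 15
arr[mid]=16>10: swap arr[2],arr[5]; hi=4 → 3 10 9 7 18 16 15
arr[mid]=9<10: swap arr[1],arr[2]; lo=2,mid=3 → 3 9 10 7 18 16 15
arr[mid]=7<10: swap arr[2],arr[3]; lo=3,mid=4 → 3 9 7 10 18 16 15
arr[mid]=18>10: swap arr[4],arr[4]; hi=3 → 3 9 7 10 18 16 15
end: lo=3, hi=3; arr = 3 9 7 10 18 16 15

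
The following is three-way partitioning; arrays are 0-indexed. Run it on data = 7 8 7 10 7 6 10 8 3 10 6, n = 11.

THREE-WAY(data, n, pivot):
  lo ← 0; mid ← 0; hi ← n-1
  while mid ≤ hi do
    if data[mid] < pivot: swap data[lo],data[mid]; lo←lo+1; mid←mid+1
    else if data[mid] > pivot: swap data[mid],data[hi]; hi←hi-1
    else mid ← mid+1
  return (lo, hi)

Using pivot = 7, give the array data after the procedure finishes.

lo=0 mid=0 hi=10
7=7: mid=1
8>7: swap(1,10), hi=9 ⇒ 7 6 7 10 7 6 10 8 3 10 8
6<7: swap(0,1), lo=1 mid=2 ⇒ 6 7 7 10 7 6 10 8 3 10 8
7=7: mid=3
10>7: swap(3,9), hi=8 ⇒ 6 7 7 10 7 6 10 8 3 10 8
10>7: swap(3,8), hi=7 ⇒ 6 7 7 3 7 6 10 8 10 10 8
3<7: swap(1,3), lo=2 mid=4 ⇒ 6 3 7 7 7 6 10 8 10 10 8
7=7: mid=5
6<7: swap(2,5), lo=3 mid=6 ⇒ 6 3 6 7 7 7 10 8 10 10 8
10>7: swap(6,7), hi=6 ⇒ 6 3 6 7 7 7 8 10 10 10 8
8>7: swap(6,6), hi=5 ⇒ 6 3 6 7 7 7 8 10 10 10 8
done. lo=3 hi=5; data=6 3 6 7 7 7 8 10 10 10 8

6 3 6 7 7 7 8 10 10 10 8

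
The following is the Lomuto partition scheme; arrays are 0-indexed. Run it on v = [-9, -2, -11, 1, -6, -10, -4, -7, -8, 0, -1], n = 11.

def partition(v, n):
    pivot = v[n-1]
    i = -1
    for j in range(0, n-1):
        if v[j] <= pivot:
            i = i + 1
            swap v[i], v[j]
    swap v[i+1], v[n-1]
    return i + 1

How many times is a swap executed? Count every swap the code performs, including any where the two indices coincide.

9

pivot=-1, i=-1
j=0: -9≤-1, i=0, swap(0,0) ⇒ [-9, -2, -11, 1, -6, -10, -4, -7, -8, 0, -1]
j=1: -2≤-1, i=1, swap(1,1) ⇒ [-9, -2, -11, 1, -6, -10, -4, -7, -8, 0, -1]
j=2: -11≤-1, i=2, swap(2,2) ⇒ [-9, -2, -11, 1, -6, -10, -4, -7, -8, 0, -1]
j=3: 1>-1, skip
j=4: -6≤-1, i=3, swap(3,4) ⇒ [-9, -2, -11, -6, 1, -10, -4, -7, -8, 0, -1]
j=5: -10≤-1, i=4, swap(4,5) ⇒ [-9, -2, -11, -6, -10, 1, -4, -7, -8, 0, -1]
j=6: -4≤-1, i=5, swap(5,6) ⇒ [-9, -2, -11, -6, -10, -4, 1, -7, -8, 0, -1]
j=7: -7≤-1, i=6, swap(6,7) ⇒ [-9, -2, -11, -6, -10, -4, -7, 1, -8, 0, -1]
j=8: -8≤-1, i=7, swap(7,8) ⇒ [-9, -2, -11, -6, -10, -4, -7, -8, 1, 0, -1]
j=9: 0>-1, skip
swap(8,10) ⇒ [-9, -2, -11, -6, -10, -4, -7, -8, -1, 0, 1]; return 8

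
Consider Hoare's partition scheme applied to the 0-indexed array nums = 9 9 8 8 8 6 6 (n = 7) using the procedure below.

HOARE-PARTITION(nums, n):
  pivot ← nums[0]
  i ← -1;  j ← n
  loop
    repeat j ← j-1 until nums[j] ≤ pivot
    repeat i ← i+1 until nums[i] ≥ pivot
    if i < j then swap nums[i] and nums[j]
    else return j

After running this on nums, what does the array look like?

6 6 8 8 8 9 9

pivot=9
j stops at 6 (6), i stops at 0 (9); swap ⇒ 6 9 8 8 8 6 9
j stops at 5 (6), i stops at 1 (9); swap ⇒ 6 6 8 8 8 9 9
j stops at 4, i stops at 5; i≥j ⇒ return 4. nums=6 6 8 8 8 9 9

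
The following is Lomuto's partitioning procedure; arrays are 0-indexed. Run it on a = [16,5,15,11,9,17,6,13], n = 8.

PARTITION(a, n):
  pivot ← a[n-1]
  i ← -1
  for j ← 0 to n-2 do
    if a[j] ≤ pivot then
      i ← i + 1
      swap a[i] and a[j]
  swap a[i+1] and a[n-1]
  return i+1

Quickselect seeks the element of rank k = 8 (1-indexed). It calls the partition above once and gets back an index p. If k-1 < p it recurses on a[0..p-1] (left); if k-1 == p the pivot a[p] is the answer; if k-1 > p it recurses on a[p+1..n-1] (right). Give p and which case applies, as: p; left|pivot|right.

pivot = a[7] = 13; i = -1
j=0: a[0]=16 > 13 → no swap
j=1: a[1]=5 ≤ 13 → i=0, swap a[0],a[1] → [5,16,15,11,9,17,6,13]
j=2: a[2]=15 > 13 → no swap
j=3: a[3]=11 ≤ 13 → i=1, swap a[1],a[3] → [5,11,15,16,9,17,6,13]
j=4: a[4]=9 ≤ 13 → i=2, swap a[2],a[4] → [5,11,9,16,15,17,6,13]
j=5: a[5]=17 > 13 → no swap
j=6: a[6]=6 ≤ 13 → i=3, swap a[3],a[6] → [5,11,9,6,15,17,16,13]
final swap a[4],a[7] → [5,11,9,6,13,17,16,15]; return 4
p = 4; k-1 = 7 > 4 ⇒ right

4; right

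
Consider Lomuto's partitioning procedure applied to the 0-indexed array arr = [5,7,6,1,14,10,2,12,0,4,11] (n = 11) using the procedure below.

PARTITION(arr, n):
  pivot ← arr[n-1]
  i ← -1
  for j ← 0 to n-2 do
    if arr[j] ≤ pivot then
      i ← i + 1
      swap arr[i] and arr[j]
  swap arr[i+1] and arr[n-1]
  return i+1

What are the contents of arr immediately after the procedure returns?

[5,7,6,1,10,2,0,4,11,12,14]

pivot = arr[10] = 11; i = -1
j=0: arr[0]=5 ≤ 11 → i=0, swap arr[0],arr[0] (no change) → [5,7,6,1,14,10,2,12,0,4,11]
j=1: arr[1]=7 ≤ 11 → i=1, swap arr[1],arr[1] (no change) → [5,7,6,1,14,10,2,12,0,4,11]
j=2: arr[2]=6 ≤ 11 → i=2, swap arr[2],arr[2] (no change) → [5,7,6,1,14,10,2,12,0,4,11]
j=3: arr[3]=1 ≤ 11 → i=3, swap arr[3],arr[3] (no change) → [5,7,6,1,14,10,2,12,0,4,11]
j=4: arr[4]=14 > 11 → no swap
j=5: arr[5]=10 ≤ 11 → i=4, swap arr[4],arr[5] → [5,7,6,1,10,14,2,12,0,4,11]
j=6: arr[6]=2 ≤ 11 → i=5, swap arr[5],arr[6] → [5,7,6,1,10,2,14,12,0,4,11]
j=7: arr[7]=12 > 11 → no swap
j=8: arr[8]=0 ≤ 11 → i=6, swap arr[6],arr[8] → [5,7,6,1,10,2,0,12,14,4,11]
j=9: arr[9]=4 ≤ 11 → i=7, swap arr[7],arr[9] → [5,7,6,1,10,2,0,4,14,12,11]
final swap arr[8],arr[10] → [5,7,6,1,10,2,0,4,11,12,14]; return 8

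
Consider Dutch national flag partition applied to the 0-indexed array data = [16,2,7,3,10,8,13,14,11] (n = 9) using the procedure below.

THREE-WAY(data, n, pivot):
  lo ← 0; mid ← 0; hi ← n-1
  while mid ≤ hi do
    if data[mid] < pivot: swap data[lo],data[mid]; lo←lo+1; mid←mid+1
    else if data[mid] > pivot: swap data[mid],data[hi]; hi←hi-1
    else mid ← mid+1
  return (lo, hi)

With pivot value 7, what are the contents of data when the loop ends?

[3,2,7,10,8,13,14,11,16]

lo=0 mid=0 hi=8
16>7: swap(0,8), hi=7 ⇒ [11,2,7,3,10,8,13,14,16]
11>7: swap(0,7), hi=6 ⇒ [14,2,7,3,10,8,13,11,16]
14>7: swap(0,6), hi=5 ⇒ [13,2,7,3,10,8,14,11,16]
13>7: swap(0,5), hi=4 ⇒ [8,2,7,3,10,13,14,11,16]
8>7: swap(0,4), hi=3 ⇒ [10,2,7,3,8,13,14,11,16]
10>7: swap(0,3), hi=2 ⇒ [3,2,7,10,8,13,14,11,16]
3<7: swap(0,0), lo=1 mid=1 ⇒ [3,2,7,10,8,13,14,11,16]
2<7: swap(1,1), lo=2 mid=2 ⇒ [3,2,7,10,8,13,14,11,16]
7=7: mid=3
done. lo=2 hi=2; data=[3,2,7,10,8,13,14,11,16]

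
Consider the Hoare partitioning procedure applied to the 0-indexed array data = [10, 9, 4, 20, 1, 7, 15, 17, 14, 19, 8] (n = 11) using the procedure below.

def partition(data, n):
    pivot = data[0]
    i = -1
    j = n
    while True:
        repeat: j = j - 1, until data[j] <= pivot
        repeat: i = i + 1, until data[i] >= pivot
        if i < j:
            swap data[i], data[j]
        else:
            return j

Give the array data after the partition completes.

pivot = data[0] = 10; i = -1, j = 11
j→10 (data[10]=8≤10), i→0 (data[0]=10≥10); i<j, swap → [8, 9, 4, 20, 1, 7, 15, 17, 14, 19, 10]
j→5 (data[5]=7≤10), i→3 (data[3]=20≥10); i<j, swap → [8, 9, 4, 7, 1, 20, 15, 17, 14, 19, 10]
j→4, i→5; i≥j, return j=4. data = [8, 9, 4, 7, 1, 20, 15, 17, 14, 19, 10]

[8, 9, 4, 7, 1, 20, 15, 17, 14, 19, 10]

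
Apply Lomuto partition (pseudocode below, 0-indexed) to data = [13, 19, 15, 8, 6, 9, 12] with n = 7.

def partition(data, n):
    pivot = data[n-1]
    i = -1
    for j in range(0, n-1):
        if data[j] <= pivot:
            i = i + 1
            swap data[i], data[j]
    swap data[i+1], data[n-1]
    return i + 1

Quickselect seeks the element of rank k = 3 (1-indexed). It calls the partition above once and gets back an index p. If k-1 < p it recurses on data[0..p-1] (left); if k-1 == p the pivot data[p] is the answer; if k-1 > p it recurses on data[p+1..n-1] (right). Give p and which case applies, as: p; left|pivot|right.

3; left

pivot=12, i=-1
j=0: 13>12, skip
j=1: 19>12, skip
j=2: 15>12, skip
j=3: 8≤12, i=0, swap(0,3) ⇒ [8, 19, 15, 13, 6, 9, 12]
j=4: 6≤12, i=1, swap(1,4) ⇒ [8, 6, 15, 13, 19, 9, 12]
j=5: 9≤12, i=2, swap(2,5) ⇒ [8, 6, 9, 13, 19, 15, 12]
swap(3,6) ⇒ [8, 6, 9, 12, 19, 15, 13]; return 3
p = 3; k-1 = 2 < 3 ⇒ left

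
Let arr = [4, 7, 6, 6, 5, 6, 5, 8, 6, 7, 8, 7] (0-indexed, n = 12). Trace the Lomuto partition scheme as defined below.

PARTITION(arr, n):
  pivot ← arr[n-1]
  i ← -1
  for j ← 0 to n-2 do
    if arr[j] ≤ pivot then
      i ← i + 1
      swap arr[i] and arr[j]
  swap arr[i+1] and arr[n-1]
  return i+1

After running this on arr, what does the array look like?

pivot=7, i=-1
j=0: 4≤7, i=0, swap(0,0) ⇒ [4, 7, 6, 6, 5, 6, 5, 8, 6, 7, 8, 7]
j=1: 7≤7, i=1, swap(1,1) ⇒ [4, 7, 6, 6, 5, 6, 5, 8, 6, 7, 8, 7]
j=2: 6≤7, i=2, swap(2,2) ⇒ [4, 7, 6, 6, 5, 6, 5, 8, 6, 7, 8, 7]
j=3: 6≤7, i=3, swap(3,3) ⇒ [4, 7, 6, 6, 5, 6, 5, 8, 6, 7, 8, 7]
j=4: 5≤7, i=4, swap(4,4) ⇒ [4, 7, 6, 6, 5, 6, 5, 8, 6, 7, 8, 7]
j=5: 6≤7, i=5, swap(5,5) ⇒ [4, 7, 6, 6, 5, 6, 5, 8, 6, 7, 8, 7]
j=6: 5≤7, i=6, swap(6,6) ⇒ [4, 7, 6, 6, 5, 6, 5, 8, 6, 7, 8, 7]
j=7: 8>7, skip
j=8: 6≤7, i=7, swap(7,8) ⇒ [4, 7, 6, 6, 5, 6, 5, 6, 8, 7, 8, 7]
j=9: 7≤7, i=8, swap(8,9) ⇒ [4, 7, 6, 6, 5, 6, 5, 6, 7, 8, 8, 7]
j=10: 8>7, skip
swap(9,11) ⇒ [4, 7, 6, 6, 5, 6, 5, 6, 7, 7, 8, 8]; return 9

[4, 7, 6, 6, 5, 6, 5, 6, 7, 7, 8, 8]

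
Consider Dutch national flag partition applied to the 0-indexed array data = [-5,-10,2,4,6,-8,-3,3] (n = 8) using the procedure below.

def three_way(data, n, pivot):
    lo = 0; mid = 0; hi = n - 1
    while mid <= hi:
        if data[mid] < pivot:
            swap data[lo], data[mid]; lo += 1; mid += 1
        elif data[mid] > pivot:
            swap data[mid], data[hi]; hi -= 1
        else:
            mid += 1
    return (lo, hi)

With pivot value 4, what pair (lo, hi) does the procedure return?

lo=0 mid=0 hi=7
-5<4: swap(0,0), lo=1 mid=1 ⇒ [-5,-10,2,4,6,-8,-3,3]
-10<4: swap(1,1), lo=2 mid=2 ⇒ [-5,-10,2,4,6,-8,-3,3]
2<4: swap(2,2), lo=3 mid=3 ⇒ [-5,-10,2,4,6,-8,-3,3]
4=4: mid=4
6>4: swap(4,7), hi=6 ⇒ [-5,-10,2,4,3,-8,-3,6]
3<4: swap(3,4), lo=4 mid=5 ⇒ [-5,-10,2,3,4,-8,-3,6]
-8<4: swap(4,5), lo=5 mid=6 ⇒ [-5,-10,2,3,-8,4,-3,6]
-3<4: swap(5,6), lo=6 mid=7 ⇒ [-5,-10,2,3,-8,-3,4,6]
done. lo=6 hi=6; data=[-5,-10,2,3,-8,-3,4,6]

(6, 6)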